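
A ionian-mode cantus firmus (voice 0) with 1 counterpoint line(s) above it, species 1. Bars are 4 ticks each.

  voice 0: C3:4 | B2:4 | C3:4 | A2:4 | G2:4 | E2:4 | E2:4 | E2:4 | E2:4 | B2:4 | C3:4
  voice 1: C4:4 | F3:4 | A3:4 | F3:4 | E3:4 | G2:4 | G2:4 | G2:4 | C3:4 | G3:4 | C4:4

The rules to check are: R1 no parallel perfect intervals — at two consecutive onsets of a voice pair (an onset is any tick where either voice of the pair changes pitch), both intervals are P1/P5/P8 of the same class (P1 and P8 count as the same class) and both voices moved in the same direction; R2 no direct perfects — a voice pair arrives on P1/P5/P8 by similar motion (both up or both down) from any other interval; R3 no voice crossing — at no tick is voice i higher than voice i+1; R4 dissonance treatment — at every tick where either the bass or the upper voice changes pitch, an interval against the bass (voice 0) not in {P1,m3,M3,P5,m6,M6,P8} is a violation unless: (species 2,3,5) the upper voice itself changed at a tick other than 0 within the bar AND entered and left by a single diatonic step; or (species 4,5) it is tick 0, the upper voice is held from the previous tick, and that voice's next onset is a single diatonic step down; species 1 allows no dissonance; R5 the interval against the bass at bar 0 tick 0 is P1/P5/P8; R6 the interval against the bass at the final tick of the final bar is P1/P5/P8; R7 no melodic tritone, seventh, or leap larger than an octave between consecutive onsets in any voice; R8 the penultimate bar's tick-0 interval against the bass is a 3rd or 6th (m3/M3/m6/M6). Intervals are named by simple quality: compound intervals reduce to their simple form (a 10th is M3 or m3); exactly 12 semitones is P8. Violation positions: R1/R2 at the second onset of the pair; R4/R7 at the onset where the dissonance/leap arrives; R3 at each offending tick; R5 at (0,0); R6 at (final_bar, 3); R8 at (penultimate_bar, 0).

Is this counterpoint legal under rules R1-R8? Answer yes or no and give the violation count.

bar 0: v0=C3 v1=C4 (P8)
bar 1: v0=B2 v1=F3 (TT)
bar 2: v0=C3 v1=A3 (M6)
bar 3: v0=A2 v1=F3 (m6)
bar 4: v0=G2 v1=E3 (M6)
bar 5: v0=E2 v1=G2 (m3)
bar 6: v0=E2 v1=G2 (m3)
bar 7: v0=E2 v1=G2 (m3)
bar 8: v0=E2 v1=C3 (m6)
bar 9: v0=B2 v1=G3 (m6)
bar 10: v0=C3 v1=C4 (P8)
  R4 @ bar1.0: B2/F3 TT untreated
  R2 @ bar10.0: B2/G3 m6 -> C3/C4 P8 similar

No (2 violations)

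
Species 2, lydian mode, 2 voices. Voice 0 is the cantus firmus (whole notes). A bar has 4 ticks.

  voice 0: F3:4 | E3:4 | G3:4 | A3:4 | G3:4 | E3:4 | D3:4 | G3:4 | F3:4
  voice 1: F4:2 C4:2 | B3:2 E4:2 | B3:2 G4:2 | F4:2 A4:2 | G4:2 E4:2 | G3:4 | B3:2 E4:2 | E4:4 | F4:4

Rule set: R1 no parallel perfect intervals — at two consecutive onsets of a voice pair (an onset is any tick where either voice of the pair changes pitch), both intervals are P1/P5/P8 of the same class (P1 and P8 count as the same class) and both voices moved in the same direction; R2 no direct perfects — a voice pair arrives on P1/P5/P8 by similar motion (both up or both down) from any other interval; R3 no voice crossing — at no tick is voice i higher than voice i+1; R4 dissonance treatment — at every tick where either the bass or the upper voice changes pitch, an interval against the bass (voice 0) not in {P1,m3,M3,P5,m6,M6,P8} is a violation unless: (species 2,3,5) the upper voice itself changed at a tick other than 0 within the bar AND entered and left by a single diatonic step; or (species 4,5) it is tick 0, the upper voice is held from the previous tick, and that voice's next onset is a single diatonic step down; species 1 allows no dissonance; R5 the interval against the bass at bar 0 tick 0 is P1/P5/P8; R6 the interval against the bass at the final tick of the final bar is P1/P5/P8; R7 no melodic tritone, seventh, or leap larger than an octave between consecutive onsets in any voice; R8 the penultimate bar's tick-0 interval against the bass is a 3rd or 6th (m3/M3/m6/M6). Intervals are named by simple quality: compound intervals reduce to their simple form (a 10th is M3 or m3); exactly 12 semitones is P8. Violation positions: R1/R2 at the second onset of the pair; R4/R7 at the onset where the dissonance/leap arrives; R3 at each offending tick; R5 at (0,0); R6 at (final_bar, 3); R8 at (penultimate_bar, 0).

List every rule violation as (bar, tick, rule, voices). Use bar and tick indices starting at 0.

bar 0: v0=F3 v1=F4 downbeat P8
bar 1: v0=E3 v1=B3 downbeat P5
bar 2: v0=G3 v1=B3 downbeat M3
bar 3: v0=A3 v1=F4 downbeat m6
bar 4: v0=G3 v1=G4 downbeat P8
bar 5: v0=E3 v1=G3 downbeat m3
bar 6: v0=D3 v1=B3 downbeat M6
bar 7: v0=G3 v1=E4 downbeat M6
bar 8: v0=F3 v1=F4 downbeat P8
  -> R1 @ bar 1 tick 0 v(0, 1): F3/C4 P5 -> E3/B3 P5 similar
  -> R1 @ bar 4 tick 0 v(0, 1): A3/A4 P8 -> G3/G4 P8 similar
  -> R4 @ bar 6 tick 2 v(0, 1): D3/E4 M2 untreated

(1, 0, R1, (0, 1))
(4, 0, R1, (0, 1))
(6, 2, R4, (0, 1))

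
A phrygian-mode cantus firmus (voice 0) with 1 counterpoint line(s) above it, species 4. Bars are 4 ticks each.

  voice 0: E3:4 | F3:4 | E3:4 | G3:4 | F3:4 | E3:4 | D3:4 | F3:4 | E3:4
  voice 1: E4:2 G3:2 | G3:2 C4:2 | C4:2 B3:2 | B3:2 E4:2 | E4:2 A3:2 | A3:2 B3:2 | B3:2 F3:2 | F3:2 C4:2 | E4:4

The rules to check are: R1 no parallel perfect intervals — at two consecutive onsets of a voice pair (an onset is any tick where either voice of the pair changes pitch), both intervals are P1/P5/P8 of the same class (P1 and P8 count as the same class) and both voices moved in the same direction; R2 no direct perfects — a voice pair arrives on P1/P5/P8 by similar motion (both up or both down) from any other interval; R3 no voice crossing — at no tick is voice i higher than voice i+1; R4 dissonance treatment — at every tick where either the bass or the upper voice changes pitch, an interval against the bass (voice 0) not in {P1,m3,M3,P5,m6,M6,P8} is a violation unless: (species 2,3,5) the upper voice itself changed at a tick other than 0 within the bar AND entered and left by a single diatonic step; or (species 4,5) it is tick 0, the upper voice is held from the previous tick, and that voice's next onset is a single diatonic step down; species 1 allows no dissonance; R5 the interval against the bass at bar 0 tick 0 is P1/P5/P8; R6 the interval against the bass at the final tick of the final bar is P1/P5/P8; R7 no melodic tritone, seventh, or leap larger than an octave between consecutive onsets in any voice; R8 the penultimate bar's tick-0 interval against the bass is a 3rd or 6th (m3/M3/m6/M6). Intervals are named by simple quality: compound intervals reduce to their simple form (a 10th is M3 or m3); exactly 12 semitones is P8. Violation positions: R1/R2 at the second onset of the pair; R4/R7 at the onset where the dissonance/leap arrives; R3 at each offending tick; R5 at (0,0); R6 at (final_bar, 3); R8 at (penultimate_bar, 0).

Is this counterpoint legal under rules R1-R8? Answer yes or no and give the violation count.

bar 0: v0=E3 v1=E4 (P8)
bar 1: v0=F3 v1=G3 (M2)
bar 2: v0=E3 v1=C4 (m6)
bar 3: v0=G3 v1=B3 (M3)
bar 4: v0=F3 v1=E4 (M7)
bar 5: v0=E3 v1=A3 (P4)
bar 6: v0=D3 v1=B3 (M6)
bar 7: v0=F3 v1=F3 (P1)
bar 8: v0=E3 v1=E4 (P8)
  R4 @ bar1.0: F3/G3 M2 untreated
  R4 @ bar4.0: F3/E4 M7 untreated
  R4 @ bar5.0: E3/A3 P4 untreated
  R7 @ bar6.2: B3->F3 leap 6st
  R8 @ bar7.0: penult P1 not 3rd/6th

No (5 violations)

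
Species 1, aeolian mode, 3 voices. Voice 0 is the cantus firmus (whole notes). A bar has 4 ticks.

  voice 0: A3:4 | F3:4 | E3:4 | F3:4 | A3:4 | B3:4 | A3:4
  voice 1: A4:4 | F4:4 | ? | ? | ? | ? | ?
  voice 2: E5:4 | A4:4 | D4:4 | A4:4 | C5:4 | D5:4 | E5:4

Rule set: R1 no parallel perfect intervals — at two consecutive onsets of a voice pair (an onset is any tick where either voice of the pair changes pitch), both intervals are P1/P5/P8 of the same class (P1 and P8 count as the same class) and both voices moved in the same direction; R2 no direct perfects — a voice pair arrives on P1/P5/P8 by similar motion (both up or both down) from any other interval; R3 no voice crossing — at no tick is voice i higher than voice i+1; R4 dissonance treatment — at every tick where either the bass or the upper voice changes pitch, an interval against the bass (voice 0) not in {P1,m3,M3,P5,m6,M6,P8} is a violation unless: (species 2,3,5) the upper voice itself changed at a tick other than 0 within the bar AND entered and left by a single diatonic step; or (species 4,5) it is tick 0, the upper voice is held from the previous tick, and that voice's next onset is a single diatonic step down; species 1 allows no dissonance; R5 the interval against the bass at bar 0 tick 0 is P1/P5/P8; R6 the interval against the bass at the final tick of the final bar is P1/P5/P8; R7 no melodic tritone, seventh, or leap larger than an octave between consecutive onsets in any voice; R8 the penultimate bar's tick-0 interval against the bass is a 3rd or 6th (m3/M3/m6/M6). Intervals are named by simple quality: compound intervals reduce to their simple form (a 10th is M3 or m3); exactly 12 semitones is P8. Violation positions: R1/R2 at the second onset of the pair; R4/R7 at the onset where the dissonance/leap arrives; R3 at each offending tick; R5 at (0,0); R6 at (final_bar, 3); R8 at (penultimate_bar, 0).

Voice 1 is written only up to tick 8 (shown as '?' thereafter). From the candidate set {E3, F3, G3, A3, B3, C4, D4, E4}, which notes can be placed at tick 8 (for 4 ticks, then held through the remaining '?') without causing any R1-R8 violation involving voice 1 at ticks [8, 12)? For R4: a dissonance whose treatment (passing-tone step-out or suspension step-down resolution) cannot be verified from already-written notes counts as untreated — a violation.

E3: violates R1,R7
F3: violates R4
G3: violates R2,R7
A3: violates R4
B3: violates R2,R7
C4: legal
D4: violates R2,R4
E4: violates R1,R3

{C4}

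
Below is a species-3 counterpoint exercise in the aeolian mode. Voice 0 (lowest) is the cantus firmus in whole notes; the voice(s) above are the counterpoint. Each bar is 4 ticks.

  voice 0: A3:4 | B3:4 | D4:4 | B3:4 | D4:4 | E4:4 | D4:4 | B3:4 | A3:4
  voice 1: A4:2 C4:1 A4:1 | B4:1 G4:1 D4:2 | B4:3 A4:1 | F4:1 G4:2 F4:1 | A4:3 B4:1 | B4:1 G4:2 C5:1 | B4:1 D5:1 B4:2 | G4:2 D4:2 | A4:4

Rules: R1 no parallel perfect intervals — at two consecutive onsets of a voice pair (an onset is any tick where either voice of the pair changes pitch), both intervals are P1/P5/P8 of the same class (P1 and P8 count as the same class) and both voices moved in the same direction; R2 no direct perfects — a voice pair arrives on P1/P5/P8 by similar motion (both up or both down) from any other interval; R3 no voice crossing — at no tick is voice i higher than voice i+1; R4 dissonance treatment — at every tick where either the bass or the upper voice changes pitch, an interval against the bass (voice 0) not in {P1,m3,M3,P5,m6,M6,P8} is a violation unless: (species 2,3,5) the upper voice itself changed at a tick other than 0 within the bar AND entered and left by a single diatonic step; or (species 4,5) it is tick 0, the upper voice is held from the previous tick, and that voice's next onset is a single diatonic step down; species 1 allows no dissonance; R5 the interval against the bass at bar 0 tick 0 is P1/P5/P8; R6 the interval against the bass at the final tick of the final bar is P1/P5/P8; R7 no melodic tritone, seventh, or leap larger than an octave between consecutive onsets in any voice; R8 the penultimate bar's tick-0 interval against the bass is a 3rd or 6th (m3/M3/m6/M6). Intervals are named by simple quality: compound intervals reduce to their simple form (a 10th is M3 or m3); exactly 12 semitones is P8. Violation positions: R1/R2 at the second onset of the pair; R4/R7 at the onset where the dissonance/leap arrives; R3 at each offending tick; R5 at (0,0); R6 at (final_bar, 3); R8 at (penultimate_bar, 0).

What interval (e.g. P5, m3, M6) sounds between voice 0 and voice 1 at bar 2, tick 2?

M6

voice 0=D4 voice 1=B4 -> M6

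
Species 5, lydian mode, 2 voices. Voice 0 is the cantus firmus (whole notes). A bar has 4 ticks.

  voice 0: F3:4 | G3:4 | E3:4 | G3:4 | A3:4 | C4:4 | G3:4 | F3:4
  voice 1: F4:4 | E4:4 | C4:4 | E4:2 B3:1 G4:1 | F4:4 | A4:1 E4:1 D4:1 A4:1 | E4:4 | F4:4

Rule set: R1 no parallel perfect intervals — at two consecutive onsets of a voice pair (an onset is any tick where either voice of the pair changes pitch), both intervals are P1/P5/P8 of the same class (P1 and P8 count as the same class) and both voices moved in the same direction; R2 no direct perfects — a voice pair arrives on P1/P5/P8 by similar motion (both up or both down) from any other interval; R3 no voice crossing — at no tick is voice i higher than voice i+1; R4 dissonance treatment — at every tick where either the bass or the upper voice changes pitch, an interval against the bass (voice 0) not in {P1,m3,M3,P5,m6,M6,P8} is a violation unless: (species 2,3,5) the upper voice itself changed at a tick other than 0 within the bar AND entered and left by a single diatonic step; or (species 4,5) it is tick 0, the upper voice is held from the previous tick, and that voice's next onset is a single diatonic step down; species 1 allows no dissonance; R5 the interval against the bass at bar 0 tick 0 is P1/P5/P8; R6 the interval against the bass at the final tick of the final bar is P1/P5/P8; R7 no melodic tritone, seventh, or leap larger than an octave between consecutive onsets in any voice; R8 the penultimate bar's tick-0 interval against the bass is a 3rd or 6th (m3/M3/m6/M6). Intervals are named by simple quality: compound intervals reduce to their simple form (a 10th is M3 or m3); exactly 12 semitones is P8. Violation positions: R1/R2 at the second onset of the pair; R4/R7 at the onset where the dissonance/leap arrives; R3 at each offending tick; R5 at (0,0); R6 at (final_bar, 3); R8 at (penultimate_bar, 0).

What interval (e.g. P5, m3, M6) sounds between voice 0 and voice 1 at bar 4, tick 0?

voice 0=A3 voice 1=F4 -> m6

m6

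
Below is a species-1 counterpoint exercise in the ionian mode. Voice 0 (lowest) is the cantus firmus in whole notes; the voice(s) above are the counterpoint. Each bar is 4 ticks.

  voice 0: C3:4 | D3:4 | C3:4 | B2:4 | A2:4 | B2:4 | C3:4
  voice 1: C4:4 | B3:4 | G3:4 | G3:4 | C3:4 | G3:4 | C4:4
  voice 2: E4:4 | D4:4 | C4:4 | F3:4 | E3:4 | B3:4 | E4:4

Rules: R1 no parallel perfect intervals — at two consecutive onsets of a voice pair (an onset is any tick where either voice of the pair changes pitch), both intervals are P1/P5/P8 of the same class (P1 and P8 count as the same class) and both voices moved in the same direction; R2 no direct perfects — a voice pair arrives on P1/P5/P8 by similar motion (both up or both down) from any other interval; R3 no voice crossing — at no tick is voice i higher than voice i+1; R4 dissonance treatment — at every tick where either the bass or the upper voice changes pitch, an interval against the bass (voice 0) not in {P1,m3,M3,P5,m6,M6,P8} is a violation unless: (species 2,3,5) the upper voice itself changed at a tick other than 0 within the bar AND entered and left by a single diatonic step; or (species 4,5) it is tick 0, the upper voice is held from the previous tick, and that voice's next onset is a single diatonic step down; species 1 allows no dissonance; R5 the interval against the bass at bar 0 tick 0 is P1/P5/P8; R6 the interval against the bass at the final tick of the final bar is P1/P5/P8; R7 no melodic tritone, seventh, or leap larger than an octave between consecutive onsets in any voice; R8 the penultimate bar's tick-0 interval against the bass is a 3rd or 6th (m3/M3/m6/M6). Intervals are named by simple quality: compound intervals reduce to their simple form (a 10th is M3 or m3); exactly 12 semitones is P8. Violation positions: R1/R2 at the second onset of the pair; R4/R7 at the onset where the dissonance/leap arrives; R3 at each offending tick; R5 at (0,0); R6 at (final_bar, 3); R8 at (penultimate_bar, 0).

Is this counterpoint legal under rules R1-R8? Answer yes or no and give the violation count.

bar 0: v0=C3 v1=C4 v2=E4 (M3)
bar 1: v0=D3 v1=B3 v2=D4 (P8)
bar 2: v0=C3 v1=G3 v2=C4 (P8)
bar 3: v0=B2 v1=G3 v2=F3 (TT)
bar 4: v0=A2 v1=C3 v2=E3 (P5)
bar 5: v0=B2 v1=G3 v2=B3 (P8)
bar 6: v0=C3 v1=C4 v2=E4 (M3)
  R5 @ bar0.0: opens on M3
  R1 @ bar2.0: D3/D4 P8 -> C3/C4 P8 similar
  R2 @ bar2.0: D3/B3 M6 -> C3/G3 P5 similar
  R3 @ bar3.0: G3 above F3
  R4 @ bar3.0: B2/F3 TT untreated
  R3 @ bar3.1: G3 above F3
  R3 @ bar3.2: G3 above F3
  R3 @ bar3.3: G3 above F3
  R2 @ bar4.0: B2/F3 TT -> A2/E3 P5 similar
  R2 @ bar5.0: A2/E3 P5 -> B2/B3 P8 similar
  R8 @ bar5.0: penult P8 not 3rd/6th
  R2 @ bar6.0: B2/G3 m6 -> C3/C4 P8 similar
  R6 @ bar6.3: closes on M3

No (13 violations)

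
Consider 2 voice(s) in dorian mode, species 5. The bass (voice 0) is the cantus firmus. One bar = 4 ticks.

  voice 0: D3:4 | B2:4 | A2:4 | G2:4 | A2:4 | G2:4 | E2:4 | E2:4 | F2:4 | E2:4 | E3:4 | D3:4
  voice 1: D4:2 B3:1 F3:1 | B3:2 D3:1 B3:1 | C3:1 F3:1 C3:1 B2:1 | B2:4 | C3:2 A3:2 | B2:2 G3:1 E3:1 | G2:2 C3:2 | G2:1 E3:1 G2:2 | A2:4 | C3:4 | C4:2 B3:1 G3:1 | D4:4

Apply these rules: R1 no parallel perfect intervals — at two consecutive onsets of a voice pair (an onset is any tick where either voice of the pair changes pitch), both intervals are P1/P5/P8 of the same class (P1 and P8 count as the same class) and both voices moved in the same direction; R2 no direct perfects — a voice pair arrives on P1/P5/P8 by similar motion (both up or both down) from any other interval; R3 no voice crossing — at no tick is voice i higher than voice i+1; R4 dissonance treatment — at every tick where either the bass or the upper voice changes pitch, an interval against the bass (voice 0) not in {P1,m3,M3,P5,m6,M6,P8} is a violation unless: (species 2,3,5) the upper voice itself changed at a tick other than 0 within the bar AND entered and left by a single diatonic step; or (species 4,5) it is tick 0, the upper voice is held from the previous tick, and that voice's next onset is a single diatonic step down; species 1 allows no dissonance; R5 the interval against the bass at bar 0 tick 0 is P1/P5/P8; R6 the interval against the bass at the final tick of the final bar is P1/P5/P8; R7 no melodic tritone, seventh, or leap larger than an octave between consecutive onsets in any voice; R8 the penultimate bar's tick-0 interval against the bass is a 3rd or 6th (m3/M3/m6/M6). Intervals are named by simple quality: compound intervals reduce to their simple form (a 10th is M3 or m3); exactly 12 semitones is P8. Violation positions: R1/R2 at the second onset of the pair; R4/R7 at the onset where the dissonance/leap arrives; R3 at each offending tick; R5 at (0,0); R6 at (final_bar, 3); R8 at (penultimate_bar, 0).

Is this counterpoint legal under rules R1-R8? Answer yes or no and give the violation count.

bar 0: v0=D3 v1=D4 (P8)
bar 1: v0=B2 v1=B3 (P8)
bar 2: v0=A2 v1=C3 (m3)
bar 3: v0=G2 v1=B2 (M3)
bar 4: v0=A2 v1=C3 (m3)
bar 5: v0=G2 v1=B2 (M3)
bar 6: v0=E2 v1=G2 (m3)
bar 7: v0=E2 v1=G2 (m3)
bar 8: v0=F2 v1=A2 (M3)
bar 9: v0=E2 v1=C3 (m6)
bar 10: v0=E3 v1=C4 (m6)
bar 11: v0=D3 v1=D4 (P8)
  R7 @ bar0.3: B3->F3 leap 6st
  R7 @ bar1.0: F3->B3 leap 6st
  R7 @ bar2.0: B3->C3 leap 11st
  R7 @ bar5.0: A3->B2 leap 10st

No (4 violations)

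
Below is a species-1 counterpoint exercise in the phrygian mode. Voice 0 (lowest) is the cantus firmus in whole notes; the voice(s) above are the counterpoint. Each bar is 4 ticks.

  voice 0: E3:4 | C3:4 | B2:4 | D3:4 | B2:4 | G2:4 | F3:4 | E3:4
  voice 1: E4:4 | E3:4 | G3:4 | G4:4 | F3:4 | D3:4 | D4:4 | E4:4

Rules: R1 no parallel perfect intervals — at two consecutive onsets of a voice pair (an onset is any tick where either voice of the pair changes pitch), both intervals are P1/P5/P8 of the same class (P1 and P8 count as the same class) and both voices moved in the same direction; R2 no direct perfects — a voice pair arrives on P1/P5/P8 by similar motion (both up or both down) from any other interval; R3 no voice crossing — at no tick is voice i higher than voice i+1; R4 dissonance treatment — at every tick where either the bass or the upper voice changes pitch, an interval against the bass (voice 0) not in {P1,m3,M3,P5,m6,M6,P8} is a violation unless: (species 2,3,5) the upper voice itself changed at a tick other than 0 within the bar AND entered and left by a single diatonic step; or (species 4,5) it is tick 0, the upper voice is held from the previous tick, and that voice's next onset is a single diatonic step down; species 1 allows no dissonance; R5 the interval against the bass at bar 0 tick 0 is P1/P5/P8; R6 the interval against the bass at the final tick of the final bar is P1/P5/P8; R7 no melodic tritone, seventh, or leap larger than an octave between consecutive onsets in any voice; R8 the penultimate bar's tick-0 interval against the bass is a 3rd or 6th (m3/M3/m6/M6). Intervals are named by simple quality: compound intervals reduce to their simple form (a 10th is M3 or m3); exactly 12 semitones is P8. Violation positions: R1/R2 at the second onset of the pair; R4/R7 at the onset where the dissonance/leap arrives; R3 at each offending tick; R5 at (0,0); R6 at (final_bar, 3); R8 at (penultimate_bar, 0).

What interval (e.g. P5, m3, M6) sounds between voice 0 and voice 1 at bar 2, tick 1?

voice 0=B2 voice 1=G3 -> m6

m6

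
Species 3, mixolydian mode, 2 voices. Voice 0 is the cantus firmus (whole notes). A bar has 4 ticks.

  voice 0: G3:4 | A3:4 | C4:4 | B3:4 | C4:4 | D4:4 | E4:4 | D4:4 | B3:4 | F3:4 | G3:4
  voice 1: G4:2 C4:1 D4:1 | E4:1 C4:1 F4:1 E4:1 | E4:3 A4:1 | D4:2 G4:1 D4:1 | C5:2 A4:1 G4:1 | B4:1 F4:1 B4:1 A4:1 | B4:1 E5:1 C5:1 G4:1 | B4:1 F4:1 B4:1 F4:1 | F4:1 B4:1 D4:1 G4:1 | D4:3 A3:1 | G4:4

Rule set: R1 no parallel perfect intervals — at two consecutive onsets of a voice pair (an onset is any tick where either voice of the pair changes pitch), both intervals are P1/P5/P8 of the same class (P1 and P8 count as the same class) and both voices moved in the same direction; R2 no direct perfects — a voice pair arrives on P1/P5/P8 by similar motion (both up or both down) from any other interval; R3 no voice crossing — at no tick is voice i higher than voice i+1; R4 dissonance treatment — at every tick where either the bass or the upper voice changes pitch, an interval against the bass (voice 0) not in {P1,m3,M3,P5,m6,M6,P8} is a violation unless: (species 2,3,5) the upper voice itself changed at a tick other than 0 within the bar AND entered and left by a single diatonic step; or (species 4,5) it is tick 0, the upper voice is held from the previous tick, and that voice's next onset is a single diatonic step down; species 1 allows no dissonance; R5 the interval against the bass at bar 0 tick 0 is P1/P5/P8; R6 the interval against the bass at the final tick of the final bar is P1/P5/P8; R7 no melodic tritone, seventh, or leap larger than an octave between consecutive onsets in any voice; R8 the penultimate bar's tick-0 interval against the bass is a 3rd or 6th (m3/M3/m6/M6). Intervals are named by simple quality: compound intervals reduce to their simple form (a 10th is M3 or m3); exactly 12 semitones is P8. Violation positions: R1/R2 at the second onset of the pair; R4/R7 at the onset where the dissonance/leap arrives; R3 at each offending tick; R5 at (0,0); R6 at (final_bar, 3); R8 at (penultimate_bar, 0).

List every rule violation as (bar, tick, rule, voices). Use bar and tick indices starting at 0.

(0, 2, R4, (0, 1))
(1, 0, R1, (0, 1))
(4, 0, R2, (0, 1))
(4, 0, R7, (1,))
(5, 1, R7, (1,))
(5, 2, R7, (1,))
(6, 0, R1, (0, 1))
(7, 1, R7, (1,))
(7, 2, R7, (1,))
(7, 3, R7, (1,))
(8, 0, R4, (0, 1))
(8, 1, R7, (1,))
(9, 0, R7, (0,))
(10, 0, R2, (0, 1))
(10, 0, R7, (1,))

bar 0: v0=G3 v1=G4 downbeat P8
bar 1: v0=A3 v1=E4 downbeat P5
bar 2: v0=C4 v1=E4 downbeat M3
bar 3: v0=B3 v1=D4 downbeat m3
bar 4: v0=C4 v1=C5 downbeat P8
bar 5: v0=D4 v1=B4 downbeat M6
bar 6: v0=E4 v1=B4 downbeat P5
bar 7: v0=D4 v1=B4 downbeat M6
bar 8: v0=B3 v1=F4 downbeat TT
bar 9: v0=F3 v1=D4 downbeat M6
bar 10: v0=G3 v1=G4 downbeat P8
  -> R4 @ bar 0 tick 2 v(0, 1): G3/C4 P4 untreated
  -> R1 @ bar 1 tick 0 v(0, 1): G3/D4 P5 -> A3/E4 P5 similar
  -> R2 @ bar 4 tick 0 v(0, 1): B3/D4 m3 -> C4/C5 P8 similar
  -> R7 @ bar 4 tick 0 v(1,): D4->C5 leap 10st
  -> R7 @ bar 5 tick 1 v(1,): B4->F4 leap 6st
  -> R7 @ bar 5 tick 2 v(1,): F4->B4 leap 6st
  -> R1 @ bar 6 tick 0 v(0, 1): D4/A4 P5 -> E4/B4 P5 similar
  -> R7 @ bar 7 tick 1 v(1,): B4->F4 leap 6st
  -> R7 @ bar 7 tick 2 v(1,): F4->B4 leap 6st
  -> R7 @ bar 7 tick 3 v(1,): B4->F4 leap 6st
  -> R4 @ bar 8 tick 0 v(0, 1): B3/F4 TT untreated
  -> R7 @ bar 8 tick 1 v(1,): F4->B4 leap 6st
  -> R7 @ bar 9 tick 0 v(0,): B3->F3 leap 6st
  -> R2 @ bar 10 tick 0 v(0, 1): F3/A3 M3 -> G3/G4 P8 similar
  -> R7 @ bar 10 tick 0 v(1,): A3->G4 leap 10st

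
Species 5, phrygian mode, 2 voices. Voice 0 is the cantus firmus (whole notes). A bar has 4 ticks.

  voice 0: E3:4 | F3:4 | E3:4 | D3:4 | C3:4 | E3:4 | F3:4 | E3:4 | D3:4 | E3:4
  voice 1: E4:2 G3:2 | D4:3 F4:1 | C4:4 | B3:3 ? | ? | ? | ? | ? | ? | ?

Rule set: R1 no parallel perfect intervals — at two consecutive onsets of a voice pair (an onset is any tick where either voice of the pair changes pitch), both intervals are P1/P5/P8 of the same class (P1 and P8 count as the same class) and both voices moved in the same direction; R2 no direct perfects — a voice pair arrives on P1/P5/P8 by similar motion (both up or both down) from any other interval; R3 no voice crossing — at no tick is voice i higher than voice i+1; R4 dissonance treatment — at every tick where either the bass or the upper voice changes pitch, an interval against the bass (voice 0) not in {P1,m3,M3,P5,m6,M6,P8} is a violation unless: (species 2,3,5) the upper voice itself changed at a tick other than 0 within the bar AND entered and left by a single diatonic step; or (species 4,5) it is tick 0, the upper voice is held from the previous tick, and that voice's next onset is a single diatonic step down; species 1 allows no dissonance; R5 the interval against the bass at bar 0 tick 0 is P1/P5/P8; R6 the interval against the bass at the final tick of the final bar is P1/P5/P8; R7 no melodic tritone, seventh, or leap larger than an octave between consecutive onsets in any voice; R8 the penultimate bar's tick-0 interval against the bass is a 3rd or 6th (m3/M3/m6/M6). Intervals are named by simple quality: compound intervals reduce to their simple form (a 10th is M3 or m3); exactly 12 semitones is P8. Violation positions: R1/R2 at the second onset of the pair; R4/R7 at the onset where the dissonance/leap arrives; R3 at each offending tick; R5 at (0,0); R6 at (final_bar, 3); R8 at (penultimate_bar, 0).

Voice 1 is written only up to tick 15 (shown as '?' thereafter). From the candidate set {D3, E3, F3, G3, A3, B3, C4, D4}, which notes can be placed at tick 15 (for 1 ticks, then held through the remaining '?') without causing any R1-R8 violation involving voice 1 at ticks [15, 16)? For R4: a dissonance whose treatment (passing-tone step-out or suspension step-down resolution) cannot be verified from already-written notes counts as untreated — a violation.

{A3, B3, D3, D4}

D3: legal
E3: violates R4
F3: violates R7
G3: violates R4
A3: legal
B3: legal
C4: violates R4
D4: legal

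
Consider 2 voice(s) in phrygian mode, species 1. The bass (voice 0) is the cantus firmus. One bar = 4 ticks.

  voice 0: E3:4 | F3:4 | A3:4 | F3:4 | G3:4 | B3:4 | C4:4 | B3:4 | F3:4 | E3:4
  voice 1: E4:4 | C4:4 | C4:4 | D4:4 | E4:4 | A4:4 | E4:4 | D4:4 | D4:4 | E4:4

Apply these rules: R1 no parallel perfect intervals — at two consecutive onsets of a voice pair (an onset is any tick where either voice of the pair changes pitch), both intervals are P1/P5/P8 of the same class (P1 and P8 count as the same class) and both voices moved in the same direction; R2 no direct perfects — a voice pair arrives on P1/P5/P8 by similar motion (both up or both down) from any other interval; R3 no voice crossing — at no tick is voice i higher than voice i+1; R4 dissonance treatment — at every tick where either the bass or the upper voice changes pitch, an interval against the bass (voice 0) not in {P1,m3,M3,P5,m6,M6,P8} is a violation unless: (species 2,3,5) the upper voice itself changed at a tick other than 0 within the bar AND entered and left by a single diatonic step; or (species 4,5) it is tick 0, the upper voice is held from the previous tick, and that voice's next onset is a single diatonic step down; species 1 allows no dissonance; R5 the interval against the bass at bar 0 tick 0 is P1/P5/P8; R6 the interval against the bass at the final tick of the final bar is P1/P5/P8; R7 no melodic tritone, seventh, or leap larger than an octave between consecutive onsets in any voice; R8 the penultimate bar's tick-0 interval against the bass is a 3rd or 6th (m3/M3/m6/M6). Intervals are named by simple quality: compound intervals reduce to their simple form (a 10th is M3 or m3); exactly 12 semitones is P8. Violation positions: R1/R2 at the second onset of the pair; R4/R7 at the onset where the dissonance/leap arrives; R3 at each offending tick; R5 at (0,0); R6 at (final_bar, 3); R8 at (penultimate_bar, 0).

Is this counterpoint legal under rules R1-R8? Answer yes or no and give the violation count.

No (2 violations)

bar 0: v0=E3 v1=E4 (P8)
bar 1: v0=F3 v1=C4 (P5)
bar 2: v0=A3 v1=C4 (m3)
bar 3: v0=F3 v1=D4 (M6)
bar 4: v0=G3 v1=E4 (M6)
bar 5: v0=B3 v1=A4 (m7)
bar 6: v0=C4 v1=E4 (M3)
bar 7: v0=B3 v1=D4 (m3)
bar 8: v0=F3 v1=D4 (M6)
bar 9: v0=E3 v1=E4 (P8)
  R4 @ bar5.0: B3/A4 m7 untreated
  R7 @ bar8.0: B3->F3 leap 6st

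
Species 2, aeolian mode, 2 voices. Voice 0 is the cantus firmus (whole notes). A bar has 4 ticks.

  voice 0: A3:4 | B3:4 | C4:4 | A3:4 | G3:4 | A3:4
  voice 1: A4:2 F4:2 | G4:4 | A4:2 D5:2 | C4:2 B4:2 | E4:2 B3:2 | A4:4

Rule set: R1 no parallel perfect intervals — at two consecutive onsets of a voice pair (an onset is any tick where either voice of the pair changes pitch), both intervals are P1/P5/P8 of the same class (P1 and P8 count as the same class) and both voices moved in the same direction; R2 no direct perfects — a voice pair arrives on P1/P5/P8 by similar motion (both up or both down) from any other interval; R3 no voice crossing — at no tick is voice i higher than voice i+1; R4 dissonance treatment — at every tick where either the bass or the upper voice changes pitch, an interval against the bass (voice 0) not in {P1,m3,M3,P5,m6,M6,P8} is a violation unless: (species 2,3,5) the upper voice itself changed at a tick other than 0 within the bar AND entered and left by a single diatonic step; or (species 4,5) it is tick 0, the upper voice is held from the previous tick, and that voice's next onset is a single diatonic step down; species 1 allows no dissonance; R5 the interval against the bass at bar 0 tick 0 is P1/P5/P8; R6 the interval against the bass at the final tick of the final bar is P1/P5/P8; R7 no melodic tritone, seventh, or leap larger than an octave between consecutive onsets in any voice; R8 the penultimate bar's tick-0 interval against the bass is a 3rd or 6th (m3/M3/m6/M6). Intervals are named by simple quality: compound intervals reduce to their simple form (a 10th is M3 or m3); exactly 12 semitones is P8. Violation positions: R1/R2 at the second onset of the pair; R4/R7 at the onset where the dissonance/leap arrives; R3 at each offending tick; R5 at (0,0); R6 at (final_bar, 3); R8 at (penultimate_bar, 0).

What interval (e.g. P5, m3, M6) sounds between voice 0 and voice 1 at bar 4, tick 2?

M3

voice 0=G3 voice 1=B3 -> M3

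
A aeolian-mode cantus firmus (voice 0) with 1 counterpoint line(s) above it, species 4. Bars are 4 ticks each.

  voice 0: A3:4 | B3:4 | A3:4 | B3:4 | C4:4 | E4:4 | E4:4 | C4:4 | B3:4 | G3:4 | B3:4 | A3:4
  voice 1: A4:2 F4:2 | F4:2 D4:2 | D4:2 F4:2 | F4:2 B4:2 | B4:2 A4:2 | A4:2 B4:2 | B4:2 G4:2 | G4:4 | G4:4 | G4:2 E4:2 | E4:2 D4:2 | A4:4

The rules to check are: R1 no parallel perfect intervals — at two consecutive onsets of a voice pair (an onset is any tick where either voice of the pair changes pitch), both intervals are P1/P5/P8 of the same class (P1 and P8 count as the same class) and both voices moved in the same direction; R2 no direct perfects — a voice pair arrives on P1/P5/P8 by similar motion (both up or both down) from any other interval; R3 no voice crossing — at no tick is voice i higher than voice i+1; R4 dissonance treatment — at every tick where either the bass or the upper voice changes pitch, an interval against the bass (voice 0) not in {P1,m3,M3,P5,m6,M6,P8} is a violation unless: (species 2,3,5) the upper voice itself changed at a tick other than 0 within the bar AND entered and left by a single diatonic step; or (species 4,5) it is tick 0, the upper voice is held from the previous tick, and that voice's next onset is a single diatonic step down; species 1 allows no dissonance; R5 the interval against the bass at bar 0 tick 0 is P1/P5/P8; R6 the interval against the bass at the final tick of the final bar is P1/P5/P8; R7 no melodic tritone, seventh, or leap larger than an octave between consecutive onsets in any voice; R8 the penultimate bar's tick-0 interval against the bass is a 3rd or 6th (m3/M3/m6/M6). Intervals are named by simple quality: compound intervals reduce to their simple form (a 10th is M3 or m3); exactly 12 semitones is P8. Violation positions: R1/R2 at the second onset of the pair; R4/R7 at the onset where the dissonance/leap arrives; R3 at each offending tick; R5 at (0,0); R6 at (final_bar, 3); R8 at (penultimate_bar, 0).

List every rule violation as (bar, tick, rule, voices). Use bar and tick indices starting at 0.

(1, 0, R4, (0, 1))
(2, 0, R4, (0, 1))
(3, 0, R4, (0, 1))
(3, 2, R7, (1,))
(5, 0, R4, (0, 1))
(10, 0, R8, (0, 1))

bar 0: v0=A3 v1=A4 downbeat P8
bar 1: v0=B3 v1=F4 downbeat TT
bar 2: v0=A3 v1=D4 downbeat P4
bar 3: v0=B3 v1=F4 downbeat TT
bar 4: v0=C4 v1=B4 downbeat M7
bar 5: v0=E4 v1=A4 downbeat P4
bar 6: v0=E4 v1=B4 downbeat P5
bar 7: v0=C4 v1=G4 downbeat P5
bar 8: v0=B3 v1=G4 downbeat m6
bar 9: v0=G3 v1=G4 downbeat P8
bar 10: v0=B3 v1=E4 downbeat P4
bar 11: v0=A3 v1=A4 downbeat P8
  -> R4 @ bar 1 tick 0 v(0, 1): B3/F4 TT untreated
  -> R4 @ bar 2 tick 0 v(0, 1): A3/D4 P4 untreated
  -> R4 @ bar 3 tick 0 v(0, 1): B3/F4 TT untreated
  -> R7 @ bar 3 tick 2 v(1,): F4->B4 leap 6st
  -> R4 @ bar 5 tick 0 v(0, 1): E4/A4 P4 untreated
  -> R8 @ bar 10 tick 0 v(0, 1): penult P4 not 3rd/6th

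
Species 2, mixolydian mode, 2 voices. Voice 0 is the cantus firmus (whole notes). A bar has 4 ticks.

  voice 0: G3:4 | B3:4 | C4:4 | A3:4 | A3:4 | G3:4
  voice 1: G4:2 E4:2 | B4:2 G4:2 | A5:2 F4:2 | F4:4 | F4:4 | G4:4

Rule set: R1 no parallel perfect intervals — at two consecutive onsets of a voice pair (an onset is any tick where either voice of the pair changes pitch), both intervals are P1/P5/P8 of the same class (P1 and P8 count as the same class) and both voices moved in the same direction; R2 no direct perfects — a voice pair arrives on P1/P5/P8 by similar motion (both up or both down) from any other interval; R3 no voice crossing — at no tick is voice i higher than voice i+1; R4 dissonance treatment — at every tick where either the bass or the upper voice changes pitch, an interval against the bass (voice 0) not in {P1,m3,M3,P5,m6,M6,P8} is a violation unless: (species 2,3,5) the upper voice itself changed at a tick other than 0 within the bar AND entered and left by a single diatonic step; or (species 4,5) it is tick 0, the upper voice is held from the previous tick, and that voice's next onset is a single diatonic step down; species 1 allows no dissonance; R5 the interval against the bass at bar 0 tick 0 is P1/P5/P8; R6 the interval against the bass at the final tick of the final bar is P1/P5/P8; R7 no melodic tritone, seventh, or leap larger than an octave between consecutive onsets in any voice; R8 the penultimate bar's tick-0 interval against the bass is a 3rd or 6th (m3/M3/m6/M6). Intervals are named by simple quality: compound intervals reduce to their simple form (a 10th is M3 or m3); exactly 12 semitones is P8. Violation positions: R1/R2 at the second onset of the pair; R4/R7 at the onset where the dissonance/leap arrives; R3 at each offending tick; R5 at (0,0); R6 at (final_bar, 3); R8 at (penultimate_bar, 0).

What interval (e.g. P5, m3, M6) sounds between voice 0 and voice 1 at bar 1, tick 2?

voice 0=B3 voice 1=G4 -> m6

m6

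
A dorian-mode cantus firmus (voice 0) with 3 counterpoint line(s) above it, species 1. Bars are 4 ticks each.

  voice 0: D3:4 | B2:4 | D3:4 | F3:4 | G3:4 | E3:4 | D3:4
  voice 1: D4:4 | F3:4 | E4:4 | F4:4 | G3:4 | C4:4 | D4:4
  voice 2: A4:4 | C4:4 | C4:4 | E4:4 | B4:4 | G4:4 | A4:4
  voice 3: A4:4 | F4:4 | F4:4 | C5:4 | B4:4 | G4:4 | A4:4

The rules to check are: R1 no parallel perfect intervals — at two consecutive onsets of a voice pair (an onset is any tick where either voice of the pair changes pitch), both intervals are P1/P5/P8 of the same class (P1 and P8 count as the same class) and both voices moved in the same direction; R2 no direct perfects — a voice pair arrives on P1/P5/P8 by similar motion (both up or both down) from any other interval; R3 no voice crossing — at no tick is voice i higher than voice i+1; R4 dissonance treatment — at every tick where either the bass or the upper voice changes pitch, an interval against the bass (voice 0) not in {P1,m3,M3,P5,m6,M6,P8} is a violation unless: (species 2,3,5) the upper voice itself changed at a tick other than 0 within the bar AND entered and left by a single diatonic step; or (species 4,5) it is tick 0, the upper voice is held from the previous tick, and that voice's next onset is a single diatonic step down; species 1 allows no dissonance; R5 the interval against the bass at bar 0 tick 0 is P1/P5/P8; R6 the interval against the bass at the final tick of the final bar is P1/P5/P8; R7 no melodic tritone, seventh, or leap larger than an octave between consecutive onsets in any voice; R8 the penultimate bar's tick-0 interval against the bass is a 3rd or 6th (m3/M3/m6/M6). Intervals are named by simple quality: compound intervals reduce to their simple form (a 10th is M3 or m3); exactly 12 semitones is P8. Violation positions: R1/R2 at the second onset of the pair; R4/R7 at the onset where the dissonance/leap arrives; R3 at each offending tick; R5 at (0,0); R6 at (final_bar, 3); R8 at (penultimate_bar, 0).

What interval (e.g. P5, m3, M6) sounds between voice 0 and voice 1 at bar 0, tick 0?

voice 0=D3 voice 1=D4 -> P8

P8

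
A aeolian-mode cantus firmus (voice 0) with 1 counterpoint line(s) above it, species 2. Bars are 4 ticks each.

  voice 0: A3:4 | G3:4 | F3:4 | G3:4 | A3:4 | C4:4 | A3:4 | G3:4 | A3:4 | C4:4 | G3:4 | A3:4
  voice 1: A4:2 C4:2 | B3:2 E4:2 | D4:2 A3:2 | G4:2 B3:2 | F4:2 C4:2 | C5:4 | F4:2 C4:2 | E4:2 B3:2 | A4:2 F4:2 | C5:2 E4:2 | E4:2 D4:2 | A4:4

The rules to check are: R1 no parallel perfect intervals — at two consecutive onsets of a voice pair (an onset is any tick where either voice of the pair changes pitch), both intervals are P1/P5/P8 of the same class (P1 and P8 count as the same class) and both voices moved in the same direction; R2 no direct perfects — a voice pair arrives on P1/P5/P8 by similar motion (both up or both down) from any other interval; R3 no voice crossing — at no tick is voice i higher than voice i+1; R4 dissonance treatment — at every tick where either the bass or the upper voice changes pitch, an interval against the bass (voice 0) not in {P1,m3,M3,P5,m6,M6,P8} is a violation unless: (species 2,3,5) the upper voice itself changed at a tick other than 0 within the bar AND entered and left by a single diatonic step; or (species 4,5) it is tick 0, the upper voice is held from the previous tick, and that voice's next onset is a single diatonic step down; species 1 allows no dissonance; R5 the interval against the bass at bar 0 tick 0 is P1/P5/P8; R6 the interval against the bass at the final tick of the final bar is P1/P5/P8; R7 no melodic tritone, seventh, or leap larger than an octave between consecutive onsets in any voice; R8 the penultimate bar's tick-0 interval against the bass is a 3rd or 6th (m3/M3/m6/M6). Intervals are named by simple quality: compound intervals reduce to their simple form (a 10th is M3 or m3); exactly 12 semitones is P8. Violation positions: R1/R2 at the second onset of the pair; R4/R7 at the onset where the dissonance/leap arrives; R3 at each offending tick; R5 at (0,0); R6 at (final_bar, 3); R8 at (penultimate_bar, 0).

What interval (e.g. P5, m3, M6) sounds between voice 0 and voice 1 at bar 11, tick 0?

P8

voice 0=A3 voice 1=A4 -> P8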